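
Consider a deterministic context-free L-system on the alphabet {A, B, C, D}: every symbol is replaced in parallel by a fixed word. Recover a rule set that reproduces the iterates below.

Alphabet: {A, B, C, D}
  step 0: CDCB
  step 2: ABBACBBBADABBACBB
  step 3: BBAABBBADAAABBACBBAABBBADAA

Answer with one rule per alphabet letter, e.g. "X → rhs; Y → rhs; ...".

A->BB, B->A, C->BAD, D->AC

  step 2 ⇒ step 3: ABBACBBBADABBACBB ⇒ BB·A·A·BB·BAD·A·A·A·BB·AC·BB·A·A·BB·BAD·A·A
    A ↦ BB
    B ↦ A
    C ↦ BAD
    D ↦ AC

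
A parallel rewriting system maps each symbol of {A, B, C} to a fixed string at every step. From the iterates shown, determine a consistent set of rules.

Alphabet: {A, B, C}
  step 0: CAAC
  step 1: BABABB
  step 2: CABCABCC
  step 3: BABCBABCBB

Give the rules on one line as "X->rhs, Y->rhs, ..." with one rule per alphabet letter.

A->AB, B->C, C->B

  step 2 ⇒ step 3: CABCABCC ⇒ B·AB·C·B·AB·C·B·B
    A ↦ AB
    B ↦ C
    C ↦ B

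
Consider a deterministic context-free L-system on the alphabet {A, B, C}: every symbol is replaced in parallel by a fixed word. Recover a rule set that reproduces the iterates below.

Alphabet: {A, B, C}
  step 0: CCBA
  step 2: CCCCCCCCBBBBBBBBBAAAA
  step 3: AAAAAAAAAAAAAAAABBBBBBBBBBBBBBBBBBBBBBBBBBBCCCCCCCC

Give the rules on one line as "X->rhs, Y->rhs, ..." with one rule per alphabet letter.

  step 2 ⇒ step 3: CCCCCCCCBBBBBBBBBAAAA ⇒ AA·AA·AA·AA·AA·AA·AA·AA·BBB·BBB·BBB·BBB·BBB·BBB·BBB·BBB·BBB·CC·CC·CC·CC
    A ↦ CC
    B ↦ BBB
    C ↦ AA

A->CC, B->BBB, C->AA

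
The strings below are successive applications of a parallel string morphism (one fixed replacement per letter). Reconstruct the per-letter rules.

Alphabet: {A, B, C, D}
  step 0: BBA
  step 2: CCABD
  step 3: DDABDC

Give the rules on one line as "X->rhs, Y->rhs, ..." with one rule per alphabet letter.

A->AB, B->D, C->D, D->C

  step 2 ⇒ step 3: CCABD ⇒ D·D·AB·D·C
    A ↦ AB
    B ↦ D
    C ↦ D
    D ↦ C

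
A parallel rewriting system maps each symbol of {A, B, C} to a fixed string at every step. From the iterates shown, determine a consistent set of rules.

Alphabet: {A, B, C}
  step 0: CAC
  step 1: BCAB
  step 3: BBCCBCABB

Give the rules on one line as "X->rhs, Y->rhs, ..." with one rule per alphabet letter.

  step 0 ⇒ step 1: CAC ⇒ B·CA·B
    A ↦ CA
    C ↦ B
    B ↦ CC  (constrained at step 1)

A->CA, B->CC, C->B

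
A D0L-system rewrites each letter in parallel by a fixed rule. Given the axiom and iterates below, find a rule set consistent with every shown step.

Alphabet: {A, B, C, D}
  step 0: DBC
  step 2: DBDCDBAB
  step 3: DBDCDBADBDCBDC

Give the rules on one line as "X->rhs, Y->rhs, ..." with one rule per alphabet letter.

  step 2 ⇒ step 3: DBDCDBAB ⇒ DB·DC·DB·A·DB·DC·B·DC
    A ↦ B
    B ↦ DC
    C ↦ A
    D ↦ DB

A->B, B->DC, C->A, D->DB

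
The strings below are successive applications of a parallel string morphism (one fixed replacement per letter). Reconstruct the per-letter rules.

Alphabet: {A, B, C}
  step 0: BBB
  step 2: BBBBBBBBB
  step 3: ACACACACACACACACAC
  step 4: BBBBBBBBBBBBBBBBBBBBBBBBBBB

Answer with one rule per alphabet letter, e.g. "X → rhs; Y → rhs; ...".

  step 3 ⇒ step 4: ACACACACACACACACAC ⇒ BB·B·BB·B·BB·B·BB·B·BB·B·BB·B·BB·B·BB·B·BB·B
    A ↦ BB
    C ↦ B
  step 2 ⇒ step 3: BBBBBBBBB ⇒ AC·AC·AC·AC·AC·AC·AC·AC·AC
    B ↦ AC

A->BB, B->AC, C->B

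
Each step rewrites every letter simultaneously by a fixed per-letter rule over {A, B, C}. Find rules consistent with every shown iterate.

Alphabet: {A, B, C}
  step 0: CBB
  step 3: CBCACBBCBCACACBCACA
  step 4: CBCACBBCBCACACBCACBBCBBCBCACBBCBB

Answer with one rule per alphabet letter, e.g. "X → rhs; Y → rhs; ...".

A->B, B->CA, C->CB

  step 3 ⇒ step 4: CBCACBBCBCACACBCACA ⇒ CB·CA·CB·B·CB·CA·CA·CB·CA·CB·B·CB·B·CB·CA·CB·B·CB·B
    A ↦ B
    B ↦ CA
    C ↦ CB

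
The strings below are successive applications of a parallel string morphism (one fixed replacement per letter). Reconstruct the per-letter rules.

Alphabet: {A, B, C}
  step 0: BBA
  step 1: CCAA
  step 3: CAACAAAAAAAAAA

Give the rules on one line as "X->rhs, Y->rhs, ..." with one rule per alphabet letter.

  step 0 ⇒ step 1: BBA ⇒ C·C·AA
    A ↦ AA
    B ↦ C
    C ↦ BA  (constrained at step 1)

A->AA, B->C, C->BA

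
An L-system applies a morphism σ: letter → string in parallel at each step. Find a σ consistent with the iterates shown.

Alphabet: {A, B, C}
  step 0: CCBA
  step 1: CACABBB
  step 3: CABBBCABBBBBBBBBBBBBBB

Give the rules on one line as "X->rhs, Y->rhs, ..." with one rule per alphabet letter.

A->B, B->BB, C->CA

  step 0 ⇒ step 1: CCBA ⇒ CA·CA·BB·B
    A ↦ B
    B ↦ BB
    C ↦ CA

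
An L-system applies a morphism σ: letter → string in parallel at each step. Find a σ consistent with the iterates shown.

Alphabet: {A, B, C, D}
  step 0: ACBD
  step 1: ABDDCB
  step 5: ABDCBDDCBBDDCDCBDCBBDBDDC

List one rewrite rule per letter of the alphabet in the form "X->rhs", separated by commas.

  step 0 ⇒ step 1: ACBD ⇒ AB·D·DC·B
    A ↦ AB
    B ↦ DC
    C ↦ D
    D ↦ B

A->AB, B->DC, C->D, D->B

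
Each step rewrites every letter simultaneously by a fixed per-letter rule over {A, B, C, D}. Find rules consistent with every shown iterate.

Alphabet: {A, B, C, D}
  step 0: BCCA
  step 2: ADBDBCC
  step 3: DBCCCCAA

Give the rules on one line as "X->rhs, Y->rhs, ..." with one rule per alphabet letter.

A->DB, B->C, C->A, D->C

  step 2 ⇒ step 3: ADBDBCC ⇒ DB·C·C·C·C·A·A
    A ↦ DB
    B ↦ C
    C ↦ A
    D ↦ C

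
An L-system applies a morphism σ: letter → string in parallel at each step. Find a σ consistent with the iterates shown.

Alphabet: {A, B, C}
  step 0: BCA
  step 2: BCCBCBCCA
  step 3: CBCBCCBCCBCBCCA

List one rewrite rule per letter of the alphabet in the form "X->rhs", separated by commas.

A->CA, B->C, C->BC

  step 2 ⇒ step 3: BCCBCBCCA ⇒ C·BC·BC·C·BC·C·BC·BC·CA
    A ↦ CA
    B ↦ C
    C ↦ BC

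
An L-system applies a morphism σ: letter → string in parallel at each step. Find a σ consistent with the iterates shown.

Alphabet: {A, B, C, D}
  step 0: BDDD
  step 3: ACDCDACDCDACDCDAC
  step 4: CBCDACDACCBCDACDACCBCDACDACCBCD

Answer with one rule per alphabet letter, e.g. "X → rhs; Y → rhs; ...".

A->CBC, B->C, C->D, D->AC

  step 3 ⇒ step 4: ACDCDACDCDACDCDAC ⇒ CBC·D·AC·D·AC·CBC·D·AC·D·AC·CBC·D·AC·D·AC·CBC·D
    A ↦ CBC
    C ↦ D
    D ↦ AC
    B ↦ C  (constrained at step 0)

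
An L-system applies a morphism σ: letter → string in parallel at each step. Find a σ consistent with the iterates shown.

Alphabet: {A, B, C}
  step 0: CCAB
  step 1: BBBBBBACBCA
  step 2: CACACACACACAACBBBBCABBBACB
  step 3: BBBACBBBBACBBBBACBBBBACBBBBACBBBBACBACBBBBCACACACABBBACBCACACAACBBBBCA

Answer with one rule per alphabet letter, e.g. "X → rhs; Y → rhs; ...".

  step 2 ⇒ step 3: CACACACACACAACBBBBCABBBACB ⇒ BBB·ACB·BBB·ACB·BBB·ACB·BBB·ACB·BBB·ACB·BBB·ACB·ACB·BBB·CA·CA·CA·CA·BBB·ACB·CA·CA·CA·ACB·BBB·CA
    A ↦ ACB
    B ↦ CA
    C ↦ BBB

A->ACB, B->CA, C->BBB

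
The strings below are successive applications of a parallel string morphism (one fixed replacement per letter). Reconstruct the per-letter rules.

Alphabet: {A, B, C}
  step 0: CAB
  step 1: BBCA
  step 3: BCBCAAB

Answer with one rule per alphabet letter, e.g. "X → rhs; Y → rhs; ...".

A->BC, B->A, C->B

  step 0 ⇒ step 1: CAB ⇒ B·BC·A
    A ↦ BC
    B ↦ A
    C ↦ B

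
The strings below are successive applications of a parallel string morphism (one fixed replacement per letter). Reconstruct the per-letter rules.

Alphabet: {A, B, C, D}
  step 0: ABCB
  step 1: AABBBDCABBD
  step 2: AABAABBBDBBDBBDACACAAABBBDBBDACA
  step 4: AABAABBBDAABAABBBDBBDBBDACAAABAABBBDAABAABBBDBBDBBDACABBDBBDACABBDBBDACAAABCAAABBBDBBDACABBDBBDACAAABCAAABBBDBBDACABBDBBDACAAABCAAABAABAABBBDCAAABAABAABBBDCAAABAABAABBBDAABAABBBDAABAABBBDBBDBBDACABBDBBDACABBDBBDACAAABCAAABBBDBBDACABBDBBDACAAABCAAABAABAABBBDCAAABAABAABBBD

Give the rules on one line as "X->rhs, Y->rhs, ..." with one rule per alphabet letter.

A->AAB, B->BBD, C->CA, D->ACA

  step 1 ⇒ step 2: AABBBDCABBD ⇒ AAB·AAB·BBD·BBD·BBD·ACA·CA·AAB·BBD·BBD·ACA
    A ↦ AAB
    B ↦ BBD
    C ↦ CA
    D ↦ ACA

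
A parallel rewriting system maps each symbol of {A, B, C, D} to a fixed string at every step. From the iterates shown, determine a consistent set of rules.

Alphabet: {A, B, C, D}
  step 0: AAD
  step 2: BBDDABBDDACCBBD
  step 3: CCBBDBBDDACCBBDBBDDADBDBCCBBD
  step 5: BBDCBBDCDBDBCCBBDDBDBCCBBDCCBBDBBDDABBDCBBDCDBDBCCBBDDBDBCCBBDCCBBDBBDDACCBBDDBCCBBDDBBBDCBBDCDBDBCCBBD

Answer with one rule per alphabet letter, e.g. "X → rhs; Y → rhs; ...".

A->DA, B->C, C->DB, D->BBD

  step 2 ⇒ step 3: BBDDABBDDACCBBD ⇒ C·C·BBD·BBD·DA·C·C·BBD·BBD·DA·DB·DB·C·C·BBD
    A ↦ DA
    B ↦ C
    C ↦ DB
    D ↦ BBD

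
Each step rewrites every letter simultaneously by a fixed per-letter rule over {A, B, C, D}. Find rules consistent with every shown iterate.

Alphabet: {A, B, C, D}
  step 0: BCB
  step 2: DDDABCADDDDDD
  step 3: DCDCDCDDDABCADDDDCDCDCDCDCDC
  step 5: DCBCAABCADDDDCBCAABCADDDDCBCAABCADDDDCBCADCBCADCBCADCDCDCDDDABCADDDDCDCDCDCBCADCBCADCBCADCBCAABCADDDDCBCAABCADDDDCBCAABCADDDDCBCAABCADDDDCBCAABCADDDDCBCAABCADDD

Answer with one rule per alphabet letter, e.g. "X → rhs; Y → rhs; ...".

  step 2 ⇒ step 3: DDDABCADDDDDD ⇒ DC·DC·DC·DDD·A·BCA·DDD·DC·DC·DC·DC·DC·DC
    A ↦ DDD
    B ↦ A
    C ↦ BCA
    D ↦ DC

A->DDD, B->A, C->BCA, D->DC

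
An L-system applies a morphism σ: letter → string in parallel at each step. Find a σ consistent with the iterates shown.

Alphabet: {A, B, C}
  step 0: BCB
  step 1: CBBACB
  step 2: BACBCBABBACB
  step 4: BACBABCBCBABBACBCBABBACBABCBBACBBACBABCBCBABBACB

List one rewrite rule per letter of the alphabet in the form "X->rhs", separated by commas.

A->AB, B->CB, C->BA

  step 1 ⇒ step 2: CBBACB ⇒ BA·CB·CB·AB·BA·CB
    A ↦ AB
    B ↦ CB
    C ↦ BA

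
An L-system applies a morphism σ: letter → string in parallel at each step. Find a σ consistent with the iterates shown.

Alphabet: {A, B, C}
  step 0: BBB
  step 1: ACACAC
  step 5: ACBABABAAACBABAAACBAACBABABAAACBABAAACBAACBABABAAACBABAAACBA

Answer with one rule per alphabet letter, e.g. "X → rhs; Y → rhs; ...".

  step 0 ⇒ step 1: BBB ⇒ AC·AC·AC
    B ↦ AC
    A ↦ BA  (constrained at step 1)
    C ↦ A  (constrained at step 1)

A->BA, B->AC, C->A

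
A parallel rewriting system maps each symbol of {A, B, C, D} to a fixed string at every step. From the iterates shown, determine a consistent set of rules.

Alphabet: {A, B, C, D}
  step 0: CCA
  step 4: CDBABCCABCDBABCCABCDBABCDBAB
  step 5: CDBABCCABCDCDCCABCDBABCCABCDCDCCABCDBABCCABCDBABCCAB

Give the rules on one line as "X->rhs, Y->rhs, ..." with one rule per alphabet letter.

A->CC, B->AB, C->CD, D->B

  step 4 ⇒ step 5: CDBABCCABCDBABCCABCDBABCDBAB ⇒ CD·B·AB·CC·AB·CD·CD·CC·AB·CD·B·AB·CC·AB·CD·CD·CC·AB·CD·B·AB·CC·AB·CD·B·AB·CC·AB
    A ↦ CC
    B ↦ AB
    C ↦ CD
    D ↦ B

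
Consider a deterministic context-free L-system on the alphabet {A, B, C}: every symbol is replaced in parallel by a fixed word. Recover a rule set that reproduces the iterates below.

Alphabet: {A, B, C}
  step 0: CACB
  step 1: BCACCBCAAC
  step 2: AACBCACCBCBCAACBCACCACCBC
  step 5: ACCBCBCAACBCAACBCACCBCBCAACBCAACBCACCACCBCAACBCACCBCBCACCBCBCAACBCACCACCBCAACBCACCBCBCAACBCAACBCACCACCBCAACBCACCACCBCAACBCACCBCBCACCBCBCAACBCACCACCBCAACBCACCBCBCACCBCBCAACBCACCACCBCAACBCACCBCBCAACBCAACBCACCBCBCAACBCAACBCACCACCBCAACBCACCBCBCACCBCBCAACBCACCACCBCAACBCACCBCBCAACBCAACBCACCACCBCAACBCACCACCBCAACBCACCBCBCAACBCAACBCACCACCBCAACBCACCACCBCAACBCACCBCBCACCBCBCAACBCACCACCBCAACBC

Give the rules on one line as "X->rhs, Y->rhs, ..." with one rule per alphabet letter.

A->ACC, B->AAC, C->BC

  step 1 ⇒ step 2: BCACCBCAAC ⇒ AAC·BC·ACC·BC·BC·AAC·BC·ACC·ACC·BC
    A ↦ ACC
    B ↦ AAC
    C ↦ BC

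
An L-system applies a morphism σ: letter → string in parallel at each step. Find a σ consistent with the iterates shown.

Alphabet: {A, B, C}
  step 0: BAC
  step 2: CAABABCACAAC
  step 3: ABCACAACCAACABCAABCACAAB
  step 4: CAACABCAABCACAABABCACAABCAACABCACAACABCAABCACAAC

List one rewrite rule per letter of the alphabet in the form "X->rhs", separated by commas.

  step 3 ⇒ step 4: ABCACAACCAACABCAABCACAAB ⇒ CA·AC·AB·CA·AB·CA·CA·AB·AB·CA·CA·AB·CA·AC·AB·CA·CA·AC·AB·CA·AB·CA·CA·AC
    A ↦ CA
    B ↦ AC
    C ↦ AB

A->CA, B->AC, C->AB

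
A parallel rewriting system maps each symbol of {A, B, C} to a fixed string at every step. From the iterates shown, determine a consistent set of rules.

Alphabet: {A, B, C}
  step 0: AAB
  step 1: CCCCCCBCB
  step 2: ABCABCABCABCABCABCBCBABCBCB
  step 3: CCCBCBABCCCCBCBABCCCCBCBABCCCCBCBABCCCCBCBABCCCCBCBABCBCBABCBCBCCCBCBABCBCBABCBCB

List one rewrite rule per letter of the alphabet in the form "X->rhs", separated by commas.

A->CCC, B->BCB, C->ABC

  step 2 ⇒ step 3: ABCABCABCABCABCABCBCBABCBCB ⇒ CCC·BCB·ABC·CCC·BCB·ABC·CCC·BCB·ABC·CCC·BCB·ABC·CCC·BCB·ABC·CCC·BCB·ABC·BCB·ABC·BCB·CCC·BCB·ABC·BCB·ABC·BCB
    A ↦ CCC
    B ↦ BCB
    C ↦ ABC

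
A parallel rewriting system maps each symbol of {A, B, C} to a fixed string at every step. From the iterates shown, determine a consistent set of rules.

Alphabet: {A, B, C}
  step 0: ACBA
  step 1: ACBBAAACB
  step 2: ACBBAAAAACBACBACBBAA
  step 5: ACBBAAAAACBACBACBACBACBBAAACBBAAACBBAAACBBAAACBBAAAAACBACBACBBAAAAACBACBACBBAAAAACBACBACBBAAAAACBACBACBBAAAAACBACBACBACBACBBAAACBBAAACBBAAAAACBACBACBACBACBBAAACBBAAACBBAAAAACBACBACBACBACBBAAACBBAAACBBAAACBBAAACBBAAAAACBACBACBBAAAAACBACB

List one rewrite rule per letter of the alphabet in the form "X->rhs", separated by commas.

A->ACB, B->AA, C->B

  step 1 ⇒ step 2: ACBBAAACB ⇒ ACB·B·AA·AA·ACB·ACB·ACB·B·AA
    A ↦ ACB
    B ↦ AA
    C ↦ B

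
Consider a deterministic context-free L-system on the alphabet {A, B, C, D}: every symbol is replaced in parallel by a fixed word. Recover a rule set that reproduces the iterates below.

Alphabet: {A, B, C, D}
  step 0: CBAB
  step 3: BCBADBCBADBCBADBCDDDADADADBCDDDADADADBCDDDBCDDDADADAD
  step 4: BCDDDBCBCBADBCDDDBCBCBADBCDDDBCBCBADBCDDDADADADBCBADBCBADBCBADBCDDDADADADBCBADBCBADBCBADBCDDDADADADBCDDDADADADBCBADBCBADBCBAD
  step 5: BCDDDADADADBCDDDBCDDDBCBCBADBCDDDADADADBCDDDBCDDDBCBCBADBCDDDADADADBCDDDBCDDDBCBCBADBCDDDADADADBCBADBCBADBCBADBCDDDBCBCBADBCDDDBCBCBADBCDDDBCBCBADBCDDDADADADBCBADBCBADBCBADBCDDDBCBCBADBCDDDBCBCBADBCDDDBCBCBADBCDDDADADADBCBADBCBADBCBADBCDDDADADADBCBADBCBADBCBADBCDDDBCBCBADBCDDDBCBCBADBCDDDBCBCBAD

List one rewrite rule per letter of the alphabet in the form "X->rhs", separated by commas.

A->BCB, B->BC, C->DDD, D->AD

  step 4 ⇒ step 5: BCDDDBCBCBADBCDDDBCBCBADBCDDDBCBCBADBCDDDADADADBCBADBCBADBCBADBCDDDADADADBCBADBCBADBCBADBCDDDADADADBCDDDADADADBCBADBCBADBCBAD ⇒ BC·DDD·AD·AD·AD·BC·DDD·BC·DDD·BC·BCB·AD·BC·DDD·AD·AD·AD·BC·DDD·BC·DDD·BC·BCB·AD·BC·DDD·AD·AD·AD·BC·DDD·BC·DDD·BC·BCB·AD·BC·DDD·AD·AD·AD·BCB·AD·BCB·AD·BCB·AD·BC·DDD·BC·BCB·AD·BC·DDD·BC·BCB·AD·BC·DDD·BC·BCB·AD·BC·DDD·AD·AD·AD·BCB·AD·BCB·AD·BCB·AD·BC·DDD·BC·BCB·AD·BC·DDD·BC·BCB·AD·BC·DDD·BC·BCB·AD·BC·DDD·AD·AD·AD·BCB·AD·BCB·AD·BCB·AD·BC·DDD·AD·AD·AD·BCB·AD·BCB·AD·BCB·AD·BC·DDD·BC·BCB·AD·BC·DDD·BC·BCB·AD·BC·DDD·BC·BCB·AD
    A ↦ BCB
    B ↦ BC
    C ↦ DDD
    D ↦ AD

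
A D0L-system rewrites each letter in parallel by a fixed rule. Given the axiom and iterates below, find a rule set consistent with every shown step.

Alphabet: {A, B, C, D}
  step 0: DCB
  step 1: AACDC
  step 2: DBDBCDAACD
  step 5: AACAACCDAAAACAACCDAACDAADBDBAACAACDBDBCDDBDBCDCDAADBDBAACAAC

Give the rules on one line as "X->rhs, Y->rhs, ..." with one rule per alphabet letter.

A->DB, B->C, C->CD, D->AA

  step 1 ⇒ step 2: AACDC ⇒ DB·DB·CD·AA·CD
    A ↦ DB
    C ↦ CD
    D ↦ AA
  step 0 ⇒ step 1: DCB ⇒ AA·CD·C
    B ↦ C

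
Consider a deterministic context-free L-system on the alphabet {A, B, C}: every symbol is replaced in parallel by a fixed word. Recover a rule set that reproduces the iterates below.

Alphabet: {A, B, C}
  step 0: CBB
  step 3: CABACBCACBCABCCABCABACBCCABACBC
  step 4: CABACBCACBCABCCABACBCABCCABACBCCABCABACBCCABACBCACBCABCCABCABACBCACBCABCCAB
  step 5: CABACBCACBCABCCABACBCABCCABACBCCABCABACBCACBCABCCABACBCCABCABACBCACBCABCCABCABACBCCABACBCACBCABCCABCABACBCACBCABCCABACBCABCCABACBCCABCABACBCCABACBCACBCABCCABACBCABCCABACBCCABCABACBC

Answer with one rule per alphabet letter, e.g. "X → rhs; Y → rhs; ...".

A->ACB, B->C, C->CAB

  step 4 ⇒ step 5: CABACBCACBCABCCABACBCABCCABACBCCABCABACBCCABACBCACBCABCCABCABACBCACBCABCCAB ⇒ CAB·ACB·C·ACB·CAB·C·CAB·ACB·CAB·C·CAB·ACB·C·CAB·CAB·ACB·C·ACB·CAB·C·CAB·ACB·C·CAB·CAB·ACB·C·ACB·CAB·C·CAB·CAB·ACB·C·CAB·ACB·C·ACB·CAB·C·CAB·CAB·ACB·C·ACB·CAB·C·CAB·ACB·CAB·C·CAB·ACB·C·CAB·CAB·ACB·C·CAB·ACB·C·ACB·CAB·C·CAB·ACB·CAB·C·CAB·ACB·C·CAB·CAB·ACB·C
    A ↦ ACB
    B ↦ C
    C ↦ CAB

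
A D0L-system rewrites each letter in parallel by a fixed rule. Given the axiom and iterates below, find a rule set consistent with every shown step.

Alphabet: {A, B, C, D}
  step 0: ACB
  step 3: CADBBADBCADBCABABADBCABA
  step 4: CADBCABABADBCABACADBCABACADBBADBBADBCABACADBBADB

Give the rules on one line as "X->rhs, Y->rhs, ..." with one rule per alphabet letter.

A->DB, B->BA, C->CA, D->CA

  step 3 ⇒ step 4: CADBBADBCADBCABABADBCABA ⇒ CA·DB·CA·BA·BA·DB·CA·BA·CA·DB·CA·BA·CA·DB·BA·DB·BA·DB·CA·BA·CA·DB·BA·DB
    A ↦ DB
    B ↦ BA
    C ↦ CA
    D ↦ CA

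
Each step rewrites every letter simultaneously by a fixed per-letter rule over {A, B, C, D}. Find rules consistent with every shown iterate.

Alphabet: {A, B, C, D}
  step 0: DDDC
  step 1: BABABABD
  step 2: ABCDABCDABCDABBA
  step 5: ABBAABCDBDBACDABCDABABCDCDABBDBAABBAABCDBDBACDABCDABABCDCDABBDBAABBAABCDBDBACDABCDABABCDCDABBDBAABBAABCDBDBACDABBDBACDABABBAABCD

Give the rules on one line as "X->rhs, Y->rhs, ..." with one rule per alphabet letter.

  step 1 ⇒ step 2: BABABABD ⇒ AB·CD·AB·CD·AB·CD·AB·BA
    A ↦ CD
    B ↦ AB
    D ↦ BA
  step 0 ⇒ step 1: DDDC ⇒ BA·BA·BA·BD
    C ↦ BD

A->CD, B->AB, C->BD, D->BA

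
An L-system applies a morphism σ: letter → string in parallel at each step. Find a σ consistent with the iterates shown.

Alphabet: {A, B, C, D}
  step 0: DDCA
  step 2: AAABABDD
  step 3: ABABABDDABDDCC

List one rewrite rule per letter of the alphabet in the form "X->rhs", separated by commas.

  step 2 ⇒ step 3: AAABABDD ⇒ AB·AB·AB·DD·AB·DD·C·C
    A ↦ AB
    B ↦ DD
    D ↦ C
    C ↦ A  (constrained at step 0)

A->AB, B->DD, C->A, D->C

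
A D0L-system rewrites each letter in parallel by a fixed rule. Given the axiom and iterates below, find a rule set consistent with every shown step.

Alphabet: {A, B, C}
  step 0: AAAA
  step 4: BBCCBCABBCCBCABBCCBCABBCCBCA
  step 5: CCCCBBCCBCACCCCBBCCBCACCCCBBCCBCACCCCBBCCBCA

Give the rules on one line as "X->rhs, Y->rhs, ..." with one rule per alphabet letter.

A->CA, B->CC, C->B

  step 4 ⇒ step 5: BBCCBCABBCCBCABBCCBCABBCCBCA ⇒ CC·CC·B·B·CC·B·CA·CC·CC·B·B·CC·B·CA·CC·CC·B·B·CC·B·CA·CC·CC·B·B·CC·B·CA
    A ↦ CA
    B ↦ CC
    C ↦ B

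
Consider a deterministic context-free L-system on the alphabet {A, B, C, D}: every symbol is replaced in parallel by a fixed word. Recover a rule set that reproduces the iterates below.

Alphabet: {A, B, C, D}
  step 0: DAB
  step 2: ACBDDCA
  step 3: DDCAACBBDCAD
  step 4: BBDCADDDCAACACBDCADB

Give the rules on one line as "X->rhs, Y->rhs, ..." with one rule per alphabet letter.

  step 3 ⇒ step 4: DDCAACBBDCAD ⇒ B·B·DCA·D·D·DCA·AC·AC·B·DCA·D·B
    A ↦ D
    B ↦ AC
    C ↦ DCA
    D ↦ B

A->D, B->AC, C->DCA, D->B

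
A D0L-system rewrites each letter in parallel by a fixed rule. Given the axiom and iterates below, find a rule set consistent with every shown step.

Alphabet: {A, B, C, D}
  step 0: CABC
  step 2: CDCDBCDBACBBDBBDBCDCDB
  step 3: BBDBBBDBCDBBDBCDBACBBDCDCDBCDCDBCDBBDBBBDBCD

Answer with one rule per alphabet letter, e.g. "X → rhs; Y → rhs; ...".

A->BAC, B->CD, C->BBD, D->B

  step 2 ⇒ step 3: CDCDBCDBACBBDBBDBCDCDB ⇒ BBD·B·BBD·B·CD·BBD·B·CD·BAC·BBD·CD·CD·B·CD·CD·B·CD·BBD·B·BBD·B·CD
    A ↦ BAC
    B ↦ CD
    C ↦ BBD
    D ↦ B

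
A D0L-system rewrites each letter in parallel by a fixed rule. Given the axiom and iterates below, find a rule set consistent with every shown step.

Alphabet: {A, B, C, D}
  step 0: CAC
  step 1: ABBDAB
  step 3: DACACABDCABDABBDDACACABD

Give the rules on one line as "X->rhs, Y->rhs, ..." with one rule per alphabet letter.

A->BD, B->DA, C->AB, D->CA

  step 0 ⇒ step 1: CAC ⇒ AB·BD·AB
    A ↦ BD
    C ↦ AB
    B ↦ DA  (constrained at step 1)
    D ↦ CA  (constrained at step 1)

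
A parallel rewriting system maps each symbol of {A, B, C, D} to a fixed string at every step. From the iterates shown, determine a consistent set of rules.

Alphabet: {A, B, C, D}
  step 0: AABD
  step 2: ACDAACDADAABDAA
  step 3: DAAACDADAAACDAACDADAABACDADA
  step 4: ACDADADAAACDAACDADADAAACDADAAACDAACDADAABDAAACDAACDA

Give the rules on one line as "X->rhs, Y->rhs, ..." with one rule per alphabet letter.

  step 3 ⇒ step 4: DAAACDADAAACDAACDADAABACDADA ⇒ AC·DA·DA·DA·A·AC·DA·AC·DA·DA·DA·A·AC·DA·DA·A·AC·DA·AC·DA·DA·AB·DA·A·AC·DA·AC·DA
    A ↦ DA
    B ↦ AB
    C ↦ A
    D ↦ AC

A->DA, B->AB, C->A, D->AC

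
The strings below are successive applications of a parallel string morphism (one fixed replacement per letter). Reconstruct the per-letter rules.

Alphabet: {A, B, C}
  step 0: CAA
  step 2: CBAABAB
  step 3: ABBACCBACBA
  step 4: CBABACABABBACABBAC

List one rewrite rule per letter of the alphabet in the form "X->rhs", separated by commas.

  step 3 ⇒ step 4: ABBACCBACBA ⇒ C·BA·BA·C·AB·AB·BA·C·AB·BA·C
    A ↦ C
    B ↦ BA
    C ↦ AB

A->C, B->BA, C->AB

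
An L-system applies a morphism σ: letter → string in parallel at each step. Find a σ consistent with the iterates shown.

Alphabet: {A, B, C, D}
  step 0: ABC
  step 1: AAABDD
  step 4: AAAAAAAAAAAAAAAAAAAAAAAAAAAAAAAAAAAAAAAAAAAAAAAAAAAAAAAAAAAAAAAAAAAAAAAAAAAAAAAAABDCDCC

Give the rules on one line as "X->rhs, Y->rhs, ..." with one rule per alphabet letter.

A->AAA, B->BD, C->D, D->C

  step 0 ⇒ step 1: ABC ⇒ AAA·BD·D
    A ↦ AAA
    B ↦ BD
    C ↦ D
    D ↦ C  (constrained at step 1)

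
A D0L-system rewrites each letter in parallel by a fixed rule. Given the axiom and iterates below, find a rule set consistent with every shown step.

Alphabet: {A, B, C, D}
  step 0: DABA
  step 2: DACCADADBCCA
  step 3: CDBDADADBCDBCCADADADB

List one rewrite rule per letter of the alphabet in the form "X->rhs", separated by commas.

  step 2 ⇒ step 3: DACCADADBCCA ⇒ C·DB·DA·DA·DB·C·DB·C·CA·DA·DA·DB
    A ↦ DB
    B ↦ CA
    C ↦ DA
    D ↦ C

A->DB, B->CA, C->DA, D->C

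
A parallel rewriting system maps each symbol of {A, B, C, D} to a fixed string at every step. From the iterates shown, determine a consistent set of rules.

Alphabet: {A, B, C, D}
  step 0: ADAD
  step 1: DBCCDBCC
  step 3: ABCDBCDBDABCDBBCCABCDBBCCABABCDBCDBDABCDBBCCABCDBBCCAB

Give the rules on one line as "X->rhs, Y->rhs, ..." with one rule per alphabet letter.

A->D, B->AB, C->CDB, D->BCC

  step 0 ⇒ step 1: ADAD ⇒ D·BCC·D·BCC
    A ↦ D
    D ↦ BCC
    B ↦ AB  (constrained at step 1)
    C ↦ CDB  (constrained at step 1)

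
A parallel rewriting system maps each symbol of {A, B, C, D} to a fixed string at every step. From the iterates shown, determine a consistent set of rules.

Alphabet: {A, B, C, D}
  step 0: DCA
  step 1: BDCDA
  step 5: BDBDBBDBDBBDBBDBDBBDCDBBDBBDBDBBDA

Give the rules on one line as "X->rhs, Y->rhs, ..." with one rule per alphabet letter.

A->DA, B->DB, C->DC, D->B

  step 0 ⇒ step 1: DCA ⇒ B·DC·DA
    A ↦ DA
    C ↦ DC
    D ↦ B
    B ↦ DB  (constrained at step 1)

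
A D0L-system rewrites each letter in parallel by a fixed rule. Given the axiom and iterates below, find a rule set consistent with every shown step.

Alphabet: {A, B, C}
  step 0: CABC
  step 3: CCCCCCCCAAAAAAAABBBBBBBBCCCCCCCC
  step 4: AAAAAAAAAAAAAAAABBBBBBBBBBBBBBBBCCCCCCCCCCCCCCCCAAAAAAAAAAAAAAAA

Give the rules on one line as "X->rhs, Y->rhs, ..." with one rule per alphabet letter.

A->BB, B->CC, C->AA

  step 3 ⇒ step 4: CCCCCCCCAAAAAAAABBBBBBBBCCCCCCCC ⇒ AA·AA·AA·AA·AA·AA·AA·AA·BB·BB·BB·BB·BB·BB·BB·BB·CC·CC·CC·CC·CC·CC·CC·CC·AA·AA·AA·AA·AA·AA·AA·AA
    A ↦ BB
    B ↦ CC
    C ↦ AA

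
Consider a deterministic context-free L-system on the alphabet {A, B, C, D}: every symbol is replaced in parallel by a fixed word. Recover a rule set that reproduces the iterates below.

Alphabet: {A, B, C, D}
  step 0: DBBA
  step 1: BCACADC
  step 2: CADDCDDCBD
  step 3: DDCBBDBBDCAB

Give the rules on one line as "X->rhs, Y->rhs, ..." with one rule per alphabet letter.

  step 2 ⇒ step 3: CADDCDDCBD ⇒ D·DC·B·B·D·B·B·D·CA·B
    A ↦ DC
    B ↦ CA
    C ↦ D
    D ↦ B

A->DC, B->CA, C->D, D->B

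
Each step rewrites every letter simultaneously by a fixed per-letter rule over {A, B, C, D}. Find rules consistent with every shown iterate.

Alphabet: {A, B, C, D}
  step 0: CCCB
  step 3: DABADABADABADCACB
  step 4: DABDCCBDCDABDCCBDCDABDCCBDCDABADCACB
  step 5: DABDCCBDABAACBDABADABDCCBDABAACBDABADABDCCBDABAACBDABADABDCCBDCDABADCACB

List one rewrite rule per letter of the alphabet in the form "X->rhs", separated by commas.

A->DC, B->CB, C->A, D->DAB

  step 4 ⇒ step 5: DABDCCBDCDABDCCBDCDABDCCBDCDABADCACB ⇒ DAB·DC·CB·DAB·A·A·CB·DAB·A·DAB·DC·CB·DAB·A·A·CB·DAB·A·DAB·DC·CB·DAB·A·A·CB·DAB·A·DAB·DC·CB·DC·DAB·A·DC·A·CB
    A ↦ DC
    B ↦ CB
    C ↦ A
    D ↦ DAB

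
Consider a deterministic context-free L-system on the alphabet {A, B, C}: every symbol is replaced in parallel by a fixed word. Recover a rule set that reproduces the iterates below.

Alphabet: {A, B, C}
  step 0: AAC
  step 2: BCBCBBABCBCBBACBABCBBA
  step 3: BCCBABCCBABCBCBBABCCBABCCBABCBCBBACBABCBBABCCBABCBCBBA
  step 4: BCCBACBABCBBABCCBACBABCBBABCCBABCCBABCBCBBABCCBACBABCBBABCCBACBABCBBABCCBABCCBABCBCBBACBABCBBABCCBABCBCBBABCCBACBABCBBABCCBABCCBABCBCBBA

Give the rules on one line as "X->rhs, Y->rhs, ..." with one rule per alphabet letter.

A->BBA, B->BC, C->CBA

  step 3 ⇒ step 4: BCCBABCCBABCBCBBABCCBABCCBABCBCBBACBABCBBABCCBABCBCBBA ⇒ BC·CBA·CBA·BC·BBA·BC·CBA·CBA·BC·BBA·BC·CBA·BC·CBA·BC·BC·BBA·BC·CBA·CBA·BC·BBA·BC·CBA·CBA·BC·BBA·BC·CBA·BC·CBA·BC·BC·BBA·CBA·BC·BBA·BC·CBA·BC·BC·BBA·BC·CBA·CBA·BC·BBA·BC·CBA·BC·CBA·BC·BC·BBA
    A ↦ BBA
    B ↦ BC
    C ↦ CBA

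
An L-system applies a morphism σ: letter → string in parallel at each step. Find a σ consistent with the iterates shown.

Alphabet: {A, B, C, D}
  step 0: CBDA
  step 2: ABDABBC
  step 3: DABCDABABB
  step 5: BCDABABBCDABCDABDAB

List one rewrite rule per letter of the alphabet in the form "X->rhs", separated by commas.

A->D, B->AB, C->B, D->C

  step 2 ⇒ step 3: ABDABBC ⇒ D·AB·C·D·AB·AB·B
    A ↦ D
    B ↦ AB
    C ↦ B
    D ↦ C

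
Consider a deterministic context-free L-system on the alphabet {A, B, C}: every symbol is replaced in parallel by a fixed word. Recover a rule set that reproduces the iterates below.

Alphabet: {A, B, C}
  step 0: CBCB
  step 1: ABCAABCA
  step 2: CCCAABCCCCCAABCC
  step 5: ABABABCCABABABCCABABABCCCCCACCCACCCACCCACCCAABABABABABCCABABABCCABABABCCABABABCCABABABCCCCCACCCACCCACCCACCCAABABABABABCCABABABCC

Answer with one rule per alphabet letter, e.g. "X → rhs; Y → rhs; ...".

  step 1 ⇒ step 2: ABCAABCA ⇒ CC·CA·AB·CC·CC·CA·AB·CC
    A ↦ CC
    B ↦ CA
    C ↦ AB

A->CC, B->CA, C->AB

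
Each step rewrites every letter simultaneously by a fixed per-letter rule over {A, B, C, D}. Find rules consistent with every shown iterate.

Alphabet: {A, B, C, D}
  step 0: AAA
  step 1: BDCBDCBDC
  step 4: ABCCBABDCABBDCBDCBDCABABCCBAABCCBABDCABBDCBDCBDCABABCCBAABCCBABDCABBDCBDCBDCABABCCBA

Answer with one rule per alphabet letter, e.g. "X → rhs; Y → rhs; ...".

  step 0 ⇒ step 1: AAA ⇒ BDC·BDC·BDC
    A ↦ BDC
    B ↦ AB  (constrained at step 1)
    C ↦ A  (constrained at step 1)
    D ↦ CCB  (constrained at step 1)

A->BDC, B->AB, C->A, D->CCB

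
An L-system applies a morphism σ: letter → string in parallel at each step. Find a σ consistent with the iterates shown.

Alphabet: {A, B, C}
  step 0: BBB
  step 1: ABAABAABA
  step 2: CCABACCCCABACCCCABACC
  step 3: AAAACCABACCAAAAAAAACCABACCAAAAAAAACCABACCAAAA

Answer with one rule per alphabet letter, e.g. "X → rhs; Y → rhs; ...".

A->CC, B->ABA, C->AA

  step 2 ⇒ step 3: CCABACCCCABACCCCABACC ⇒ AA·AA·CC·ABA·CC·AA·AA·AA·AA·CC·ABA·CC·AA·AA·AA·AA·CC·ABA·CC·AA·AA
    A ↦ CC
    B ↦ ABA
    C ↦ AA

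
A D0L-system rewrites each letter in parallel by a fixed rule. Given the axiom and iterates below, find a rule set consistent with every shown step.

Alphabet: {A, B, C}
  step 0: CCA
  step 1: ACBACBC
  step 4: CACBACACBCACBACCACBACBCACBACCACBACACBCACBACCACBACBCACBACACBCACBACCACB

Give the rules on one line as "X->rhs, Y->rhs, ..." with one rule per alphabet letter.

  step 0 ⇒ step 1: CCA ⇒ ACB·ACB·C
    A ↦ C
    C ↦ ACB
    B ↦ AC  (constrained at step 1)

A->C, B->AC, C->ACB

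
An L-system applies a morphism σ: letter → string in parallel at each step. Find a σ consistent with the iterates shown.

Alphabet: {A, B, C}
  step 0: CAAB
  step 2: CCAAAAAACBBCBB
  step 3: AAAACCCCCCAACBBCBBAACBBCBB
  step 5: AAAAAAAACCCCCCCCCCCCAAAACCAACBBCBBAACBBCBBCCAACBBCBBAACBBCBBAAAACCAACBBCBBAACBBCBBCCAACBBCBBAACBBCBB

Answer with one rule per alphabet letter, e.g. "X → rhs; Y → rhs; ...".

  step 2 ⇒ step 3: CCAAAAAACBBCBB ⇒ AA·AA·C·C·C·C·C·C·AA·CBB·CBB·AA·CBB·CBB
    A ↦ C
    B ↦ CBB
    C ↦ AA

A->C, B->CBB, C->AA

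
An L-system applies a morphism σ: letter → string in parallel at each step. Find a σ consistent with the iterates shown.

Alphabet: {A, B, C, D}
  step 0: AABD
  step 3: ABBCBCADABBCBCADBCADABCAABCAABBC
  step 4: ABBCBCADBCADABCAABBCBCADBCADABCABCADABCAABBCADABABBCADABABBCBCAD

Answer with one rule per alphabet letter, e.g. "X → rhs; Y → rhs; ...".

  step 3 ⇒ step 4: ABBCBCADABBCBCADBCADABCAABCAABBC ⇒ AB·BC·BC·AD·BC·AD·AB·CA·AB·BC·BC·AD·BC·AD·AB·CA·BC·AD·AB·CA·AB·BC·AD·AB·AB·BC·AD·AB·AB·BC·BC·AD
    A ↦ AB
    B ↦ BC
    C ↦ AD
    D ↦ CA

A->AB, B->BC, C->AD, D->CA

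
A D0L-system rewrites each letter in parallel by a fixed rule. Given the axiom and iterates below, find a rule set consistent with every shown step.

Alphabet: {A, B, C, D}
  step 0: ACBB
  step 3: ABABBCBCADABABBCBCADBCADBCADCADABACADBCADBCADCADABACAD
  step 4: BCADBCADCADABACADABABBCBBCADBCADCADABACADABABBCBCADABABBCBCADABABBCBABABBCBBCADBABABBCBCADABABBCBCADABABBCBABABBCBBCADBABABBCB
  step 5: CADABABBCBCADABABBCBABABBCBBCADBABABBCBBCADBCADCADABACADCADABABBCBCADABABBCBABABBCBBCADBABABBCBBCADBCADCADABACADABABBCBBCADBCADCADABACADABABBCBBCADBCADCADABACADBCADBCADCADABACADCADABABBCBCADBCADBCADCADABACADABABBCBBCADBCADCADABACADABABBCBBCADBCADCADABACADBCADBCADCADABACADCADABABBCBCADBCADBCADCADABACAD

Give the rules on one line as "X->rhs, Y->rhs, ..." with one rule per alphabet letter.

A->B, B->CAD, C->ABA, D->BCB

  step 4 ⇒ step 5: BCADBCADCADABACADABABBCBBCADBCADCADABACADABABBCBCADABABBCBCADABABBCBABABBCBBCADBABABBCBCADABABBCBCADABABBCBABABBCBBCADBABABBCB ⇒ CAD·ABA·B·BCB·CAD·ABA·B·BCB·ABA·B·BCB·B·CAD·B·ABA·B·BCB·B·CAD·B·CAD·CAD·ABA·CAD·CAD·ABA·B·BCB·CAD·ABA·B·BCB·ABA·B·BCB·B·CAD·B·ABA·B·BCB·B·CAD·B·CAD·CAD·ABA·CAD·ABA·B·BCB·B·CAD·B·CAD·CAD·ABA·CAD·ABA·B·BCB·B·CAD·B·CAD·CAD·ABA·CAD·B·CAD·B·CAD·CAD·ABA·CAD·CAD·ABA·B·BCB·CAD·B·CAD·B·CAD·CAD·ABA·CAD·ABA·B·BCB·B·CAD·B·CAD·CAD·ABA·CAD·ABA·B·BCB·B·CAD·B·CAD·CAD·ABA·CAD·B·CAD·B·CAD·CAD·ABA·CAD·CAD·ABA·B·BCB·CAD·B·CAD·B·CAD·CAD·ABA·CAD
    A ↦ B
    B ↦ CAD
    C ↦ ABA
    D ↦ BCB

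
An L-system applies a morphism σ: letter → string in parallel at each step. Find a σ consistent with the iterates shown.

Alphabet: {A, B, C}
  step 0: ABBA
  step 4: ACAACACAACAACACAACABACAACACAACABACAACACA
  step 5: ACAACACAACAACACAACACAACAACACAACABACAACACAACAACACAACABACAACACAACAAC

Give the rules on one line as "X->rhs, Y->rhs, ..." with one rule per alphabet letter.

A->AC, B->AB, C->A

  step 4 ⇒ step 5: ACAACACAACAACACAACABACAACACAACABACAACACA ⇒ AC·A·AC·AC·A·AC·A·AC·AC·A·AC·AC·A·AC·A·AC·AC·A·AC·AB·AC·A·AC·AC·A·AC·A·AC·AC·A·AC·AB·AC·A·AC·AC·A·AC·A·AC
    A ↦ AC
    B ↦ AB
    C ↦ A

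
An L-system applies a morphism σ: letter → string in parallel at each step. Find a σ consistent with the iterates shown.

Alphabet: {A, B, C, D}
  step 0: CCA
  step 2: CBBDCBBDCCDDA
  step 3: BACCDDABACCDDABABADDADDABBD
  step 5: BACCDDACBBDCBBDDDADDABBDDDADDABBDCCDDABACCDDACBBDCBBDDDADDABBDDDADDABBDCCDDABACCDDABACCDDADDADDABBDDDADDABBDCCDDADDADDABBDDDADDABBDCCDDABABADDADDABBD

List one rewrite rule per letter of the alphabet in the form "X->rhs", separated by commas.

  step 2 ⇒ step 3: CBBDCBBDCCDDA ⇒ BA·C·C·DDA·BA·C·C·DDA·BA·BA·DDA·DDA·BBD
    A ↦ BBD
    B ↦ C
    C ↦ BA
    D ↦ DDA

A->BBD, B->C, C->BA, D->DDA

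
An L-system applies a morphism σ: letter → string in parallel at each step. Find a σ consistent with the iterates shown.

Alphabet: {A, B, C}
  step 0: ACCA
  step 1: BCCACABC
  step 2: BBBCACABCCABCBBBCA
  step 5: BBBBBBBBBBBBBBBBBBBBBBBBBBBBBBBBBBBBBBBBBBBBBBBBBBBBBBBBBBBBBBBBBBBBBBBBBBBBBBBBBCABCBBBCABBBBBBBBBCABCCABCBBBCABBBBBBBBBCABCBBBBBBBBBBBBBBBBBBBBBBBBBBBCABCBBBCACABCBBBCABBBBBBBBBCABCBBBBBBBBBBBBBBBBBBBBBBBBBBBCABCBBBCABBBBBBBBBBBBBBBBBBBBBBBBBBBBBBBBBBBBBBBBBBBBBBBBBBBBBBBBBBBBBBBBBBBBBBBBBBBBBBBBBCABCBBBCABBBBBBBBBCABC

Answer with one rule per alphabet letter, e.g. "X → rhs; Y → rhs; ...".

  step 1 ⇒ step 2: BCCACABC ⇒ BBB·CA·CA·BC·CA·BC·BBB·CA
    A ↦ BC
    B ↦ BBB
    C ↦ CA

A->BC, B->BBB, C->CA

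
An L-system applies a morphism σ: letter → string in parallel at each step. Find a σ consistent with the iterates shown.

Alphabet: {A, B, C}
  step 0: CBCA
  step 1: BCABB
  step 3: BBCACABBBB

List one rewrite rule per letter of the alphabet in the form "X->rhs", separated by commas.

A->B, B->CA, C->B

  step 0 ⇒ step 1: CBCA ⇒ B·CA·B·B
    A ↦ B
    B ↦ CA
    C ↦ B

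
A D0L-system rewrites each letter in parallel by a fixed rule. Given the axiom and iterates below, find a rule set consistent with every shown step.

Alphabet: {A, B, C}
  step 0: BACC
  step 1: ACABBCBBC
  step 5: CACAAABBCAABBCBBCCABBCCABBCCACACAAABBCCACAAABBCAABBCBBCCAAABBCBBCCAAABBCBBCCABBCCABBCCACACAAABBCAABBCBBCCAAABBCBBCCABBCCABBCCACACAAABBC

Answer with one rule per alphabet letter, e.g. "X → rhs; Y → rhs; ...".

  step 0 ⇒ step 1: BACC ⇒ A·CA·BBC·BBC
    A ↦ CA
    B ↦ A
    C ↦ BBC

A->CA, B->A, C->BBC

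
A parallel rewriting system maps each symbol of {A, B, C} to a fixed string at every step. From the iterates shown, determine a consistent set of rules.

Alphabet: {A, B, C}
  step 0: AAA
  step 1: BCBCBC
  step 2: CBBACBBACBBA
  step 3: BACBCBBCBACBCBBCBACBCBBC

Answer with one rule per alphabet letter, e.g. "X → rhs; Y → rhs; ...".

A->BC, B->CB, C->BA

  step 2 ⇒ step 3: CBBACBBACBBA ⇒ BA·CB·CB·BC·BA·CB·CB·BC·BA·CB·CB·BC
    A ↦ BC
    B ↦ CB
    C ↦ BA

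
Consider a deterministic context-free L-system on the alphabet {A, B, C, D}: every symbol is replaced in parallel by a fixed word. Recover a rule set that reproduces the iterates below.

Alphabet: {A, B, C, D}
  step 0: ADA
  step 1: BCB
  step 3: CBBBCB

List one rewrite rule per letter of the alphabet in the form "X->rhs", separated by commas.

A->B, B->DA, C->AA, D->C

  step 0 ⇒ step 1: ADA ⇒ B·C·B
    A ↦ B
    D ↦ C
    B ↦ DA  (constrained at step 1)
    C ↦ AA  (constrained at step 1)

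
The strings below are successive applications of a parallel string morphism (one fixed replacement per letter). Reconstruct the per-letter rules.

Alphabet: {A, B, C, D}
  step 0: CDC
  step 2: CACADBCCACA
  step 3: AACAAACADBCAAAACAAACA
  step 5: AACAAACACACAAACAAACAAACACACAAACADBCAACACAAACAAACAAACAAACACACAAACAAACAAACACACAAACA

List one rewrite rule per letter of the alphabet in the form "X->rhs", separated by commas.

A->CA, B->C, C->AA, D->DB

  step 2 ⇒ step 3: CACADBCCACA ⇒ AA·CA·AA·CA·DB·C·AA·AA·CA·AA·CA
    A ↦ CA
    B ↦ C
    C ↦ AA
    D ↦ DB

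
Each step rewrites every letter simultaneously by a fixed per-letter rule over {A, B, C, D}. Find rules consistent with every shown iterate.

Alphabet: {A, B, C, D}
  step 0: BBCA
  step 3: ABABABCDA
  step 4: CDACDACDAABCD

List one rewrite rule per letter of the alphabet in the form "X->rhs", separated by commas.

A->CD, B->A, C->A, D->B

  step 3 ⇒ step 4: ABABABCDA ⇒ CD·A·CD·A·CD·A·A·B·CD
    A ↦ CD
    B ↦ A
    C ↦ A
    D ↦ B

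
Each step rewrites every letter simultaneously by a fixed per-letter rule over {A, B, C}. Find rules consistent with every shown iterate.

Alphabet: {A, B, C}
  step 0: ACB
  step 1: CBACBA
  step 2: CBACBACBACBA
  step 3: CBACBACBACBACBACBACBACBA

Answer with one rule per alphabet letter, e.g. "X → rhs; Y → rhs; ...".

  step 2 ⇒ step 3: CBACBACBACBA ⇒ CB·A·CBA·CB·A·CBA·CB·A·CBA·CB·A·CBA
    A ↦ CBA
    B ↦ A
    C ↦ CB

A->CBA, B->A, C->CB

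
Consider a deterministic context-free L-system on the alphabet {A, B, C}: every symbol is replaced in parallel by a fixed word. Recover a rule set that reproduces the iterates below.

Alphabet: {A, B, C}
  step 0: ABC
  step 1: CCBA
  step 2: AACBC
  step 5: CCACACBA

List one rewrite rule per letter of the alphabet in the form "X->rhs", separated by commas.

  step 1 ⇒ step 2: CCBA ⇒ A·A·CB·C
    A ↦ C
    B ↦ CB
    C ↦ A

A->C, B->CB, C->A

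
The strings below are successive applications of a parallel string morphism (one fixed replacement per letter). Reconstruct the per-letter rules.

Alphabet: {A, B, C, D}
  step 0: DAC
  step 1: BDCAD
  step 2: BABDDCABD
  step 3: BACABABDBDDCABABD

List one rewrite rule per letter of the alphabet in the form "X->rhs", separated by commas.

  step 2 ⇒ step 3: BABDDCABD ⇒ BA·CA·BA·BD·BD·D·CA·BA·BD
    A ↦ CA
    B ↦ BA
    C ↦ D
    D ↦ BD

A->CA, B->BA, C->D, D->BD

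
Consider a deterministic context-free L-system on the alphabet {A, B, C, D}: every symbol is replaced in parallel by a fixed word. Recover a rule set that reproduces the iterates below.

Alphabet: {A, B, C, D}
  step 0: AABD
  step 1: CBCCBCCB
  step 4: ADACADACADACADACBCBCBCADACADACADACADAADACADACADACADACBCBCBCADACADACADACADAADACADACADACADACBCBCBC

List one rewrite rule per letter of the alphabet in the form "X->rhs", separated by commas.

  step 0 ⇒ step 1: AABD ⇒ CBC·CBC·C·B
    A ↦ CBC
    B ↦ C
    D ↦ B
    C ↦ ADA  (constrained at step 1)

A->CBC, B->C, C->ADA, D->B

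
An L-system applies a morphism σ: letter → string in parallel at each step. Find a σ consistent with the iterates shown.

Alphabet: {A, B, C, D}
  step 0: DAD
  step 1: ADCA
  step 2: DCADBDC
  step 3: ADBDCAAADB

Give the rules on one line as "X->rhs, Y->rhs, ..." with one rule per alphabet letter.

  step 2 ⇒ step 3: DCADBDC ⇒ A·DB·DC·A·A·A·DB
    A ↦ DC
    B ↦ A
    C ↦ DB
    D ↦ A

A->DC, B->A, C->DB, D->A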